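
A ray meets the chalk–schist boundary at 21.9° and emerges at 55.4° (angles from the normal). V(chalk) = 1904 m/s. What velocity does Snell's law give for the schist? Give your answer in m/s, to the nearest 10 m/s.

Snell's law: sin 21.9°/V₁ = sin 55.4°/V₂.
V₂ = V₁·sin 55.4°/sin 21.9° = 1904 × 2.2069 = 4201.88 m/s.

4200 m/s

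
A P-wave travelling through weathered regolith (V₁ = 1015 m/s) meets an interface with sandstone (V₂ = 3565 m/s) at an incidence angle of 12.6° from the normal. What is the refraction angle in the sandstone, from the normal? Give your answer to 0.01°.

sin θ₁/V₁ = sin θ₂/V₂ ⇒ sin θ₂ = 3565·sin 12.6°/1015 = 3565·0.2181/1015 = 0.7662.
θ₂ = arcsin 0.7662 = 50.01° from the normal.

50.01°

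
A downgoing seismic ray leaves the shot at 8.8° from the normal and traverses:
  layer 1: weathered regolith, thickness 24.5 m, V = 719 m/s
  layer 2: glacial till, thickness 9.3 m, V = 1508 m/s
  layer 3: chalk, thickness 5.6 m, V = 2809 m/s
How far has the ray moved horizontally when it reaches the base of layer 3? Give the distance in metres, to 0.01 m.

11.12 m

Apply Snell's law at each interface; in layer i the horizontal offset is hᵢ·tan θᵢ.
Layer 1: θ = 8.80°; offset = 24.5·tan 8.80° = 3.7928 m.
Layer 2: sin θ = 1508·sin 8.8°/719 = 0.3209, θ = 18.72°; offset = 9.3·tan 18.72° = 3.1506 m.
Layer 3: sin θ = 2809·sin 8.8°/719 = 0.5977, θ = 36.70°; offset = 5.6·tan 36.70° = 4.1748 m.
Total horizontal offset = 11.1182 m.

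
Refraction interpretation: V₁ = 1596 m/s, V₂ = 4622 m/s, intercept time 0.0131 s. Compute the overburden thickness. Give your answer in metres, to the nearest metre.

11 m

θ_c = arcsin(1596/4622) = 20.20°; cos θ_c = 0.9385.
tᵢ = 2h cos θ_c/V₁ ⇒ h = tᵢ·V₁/(2 cos θ_c) = 0.0131·1596/(2·0.9385) = 11.14 m.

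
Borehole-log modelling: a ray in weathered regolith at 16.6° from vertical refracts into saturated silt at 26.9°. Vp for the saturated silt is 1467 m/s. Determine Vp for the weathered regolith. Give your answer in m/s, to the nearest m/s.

sin 16.6° = 0.2857; sin 26.9° = 0.4524.
V₁ = V₂·(sin θ₁/sin θ₂) = 1467·(0.2857/0.4524) = 926.33 m/s.

926 m/s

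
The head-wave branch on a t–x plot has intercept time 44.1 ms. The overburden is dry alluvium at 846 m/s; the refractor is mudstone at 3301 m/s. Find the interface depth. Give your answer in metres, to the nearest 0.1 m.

θ_c = arcsin(846/3301) = 14.85°; cos θ_c = 0.9666.
tᵢ = 2h cos θ_c/V₁ ⇒ h = tᵢ·V₁/(2 cos θ_c) = 0.0441·846/(2·0.9666) = 19.30 m.

19.3 m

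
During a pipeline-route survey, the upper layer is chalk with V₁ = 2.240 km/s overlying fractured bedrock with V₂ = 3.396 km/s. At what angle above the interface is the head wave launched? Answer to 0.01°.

48.73°

Critical incidence: sin θ_c = V₁/V₂ = 2.240/3.396 = 0.6596.
θ_c = arcsin 0.6596 = 41.27°.
Measured from the interface: 90° − 41.27° = 48.73°.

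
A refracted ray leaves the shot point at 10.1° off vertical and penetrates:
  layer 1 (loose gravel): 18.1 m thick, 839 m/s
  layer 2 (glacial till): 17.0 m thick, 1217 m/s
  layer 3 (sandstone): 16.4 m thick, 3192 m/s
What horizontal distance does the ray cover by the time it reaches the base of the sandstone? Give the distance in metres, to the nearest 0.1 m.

22.4 m

p = sin θ₁/V₁ = sin 10.1°/839 = 2.0902e-04 s/m is conserved through the stack.
Layer 1: θ = 10.10°; offset = 18.1·tan 10.10° = 3.224 m.
Layer 2: sin θ = p·1217 = 0.2544 → θ = 14.74°; offset = 17.0·tan 14.74° = 4.471 m.
Layer 3: sin θ = p·3192 = 0.6672 → θ = 41.85°; offset = 16.4·tan 41.85° = 14.689 m.
Summing the layer offsets gives 22.385 m.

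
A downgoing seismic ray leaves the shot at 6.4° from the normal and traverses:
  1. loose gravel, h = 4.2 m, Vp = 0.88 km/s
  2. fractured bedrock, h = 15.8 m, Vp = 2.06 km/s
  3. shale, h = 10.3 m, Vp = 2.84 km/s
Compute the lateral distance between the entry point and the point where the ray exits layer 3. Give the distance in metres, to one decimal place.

Apply Snell's law at each interface; in layer i the horizontal offset is hᵢ·tan θᵢ.
Layer 1: θ = 6.40°; offset = 4.2·tan 6.40° = 0.471 m.
Layer 2: sin θ = 2.06·sin 6.4°/0.88 = 0.2609, θ = 15.13°; offset = 15.8·tan 15.13° = 4.271 m.
Layer 3: sin θ = 2.84·sin 6.4°/0.88 = 0.3597, θ = 21.08°; offset = 10.3·tan 21.08° = 3.971 m.
Σ offsets = 8.713 m.

8.7 m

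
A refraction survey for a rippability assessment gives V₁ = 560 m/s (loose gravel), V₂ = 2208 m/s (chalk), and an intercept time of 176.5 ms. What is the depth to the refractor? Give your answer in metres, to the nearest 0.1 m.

51.1 m

h = tᵢ·V₁·V₂ / (2·√(V₂²−V₁²)).
√(V₂²−V₁²) = √(2208² − 560²) = 2135.8 m/s.
h = 0.1765 s × 560 × 2208 / (2 × 2135.8) = 51.09 m.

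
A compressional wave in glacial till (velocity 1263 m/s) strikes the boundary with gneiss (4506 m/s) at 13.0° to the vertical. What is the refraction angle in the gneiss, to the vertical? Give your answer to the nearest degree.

sin θ₁/V₁ = sin θ₂/V₂ ⇒ sin θ₂ = 4506·sin 13.0°/1263 = 4506·0.2250/1263 = 0.8026.
θ₂ = arcsin 0.8026 = 53.37° from the normal.

53°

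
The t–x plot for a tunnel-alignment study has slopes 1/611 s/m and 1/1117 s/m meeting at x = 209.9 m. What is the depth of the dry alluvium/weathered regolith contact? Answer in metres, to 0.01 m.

h = (x_cross/2)·√((V₂−V₁)/(V₂+V₁)).
(V₂−V₁)/(V₂+V₁) = (1117−611)/(1117+611) = 0.2928; √ = 0.5411.
h = (209.9/2)·0.5411 = 56.79 m.

56.79 m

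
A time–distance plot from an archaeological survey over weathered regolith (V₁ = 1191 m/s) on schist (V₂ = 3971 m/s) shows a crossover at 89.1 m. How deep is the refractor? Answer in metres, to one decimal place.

x_cross = 2h·√((V₂+V₁)/(V₂−V₁)) → h = x_cross / (2·√((V₂+V₁)/(V₂−V₁))).
√((V₂+V₁)/(V₂−V₁)) = √((3971+1191)/(3971−1191)) = 1.3627.
h = 89.1 / (2·1.3627) = 32.69 m.

32.7 m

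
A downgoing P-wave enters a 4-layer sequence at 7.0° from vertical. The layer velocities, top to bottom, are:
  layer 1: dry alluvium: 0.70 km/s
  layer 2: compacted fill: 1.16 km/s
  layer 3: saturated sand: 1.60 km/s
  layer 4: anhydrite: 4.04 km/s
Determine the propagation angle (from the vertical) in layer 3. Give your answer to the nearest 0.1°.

Ray parameter p = sin 7.0° / 0.70 = 1.7410e-01 s/km.
sin θ_3 = p·V_3 = 1.7410e-01 × 1.60 = 0.2786.
θ_3 = arcsin 0.2786 = 16.17°.

16.2°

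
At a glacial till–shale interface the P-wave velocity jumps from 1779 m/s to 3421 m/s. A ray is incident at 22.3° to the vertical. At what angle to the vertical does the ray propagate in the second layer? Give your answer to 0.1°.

Snell's law: sin θ₂ = (V₂/V₁)·sin θ₁ = (3421/1779)·sin 22.3° = 0.7297.
θ₂ = sin⁻¹(0.7297) = 46.86° (from vertical).

46.9°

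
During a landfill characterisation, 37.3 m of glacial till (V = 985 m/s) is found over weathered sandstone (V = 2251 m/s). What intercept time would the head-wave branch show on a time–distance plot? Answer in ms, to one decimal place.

θ_c = arcsin(V₁/V₂) = arcsin(985/2251) = 25.95°; cos θ_c = 0.8992.
tᵢ = 2h·cos θ_c / V₁ = 2·37.3·0.8992 / 985 = 0.06810 s.

68.1 ms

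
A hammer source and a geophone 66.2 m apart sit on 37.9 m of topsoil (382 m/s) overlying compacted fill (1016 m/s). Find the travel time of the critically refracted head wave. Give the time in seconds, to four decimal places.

0.2490 s

θ_c = arcsin(V₁/V₂) = arcsin(382/1016) = 22.09°, cos θ_c = 0.9266.
Intercept time tᵢ = 2h cos θ_c / V₁ = 2·37.9·0.9266/382 = 0.18387 s.
t = x/V₂ + tᵢ = 66.2/1016 + 0.18387 = 0.24903 s.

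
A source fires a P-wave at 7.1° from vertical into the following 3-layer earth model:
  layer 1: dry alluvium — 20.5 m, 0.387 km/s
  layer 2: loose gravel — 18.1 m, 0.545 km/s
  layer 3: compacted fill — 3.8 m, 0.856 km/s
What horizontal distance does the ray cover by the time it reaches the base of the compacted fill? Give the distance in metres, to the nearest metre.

7 m

Apply Snell's law at each interface; in layer i the horizontal offset is hᵢ·tan θᵢ.
Layer 1: θ = 7.10°; offset = 20.5·tan 7.10° = 2.553 m.
Layer 2: sin θ = 0.545·sin 7.1°/0.387 = 0.1741, θ = 10.02°; offset = 18.1·tan 10.02° = 3.199 m.
Layer 3: sin θ = 0.856·sin 7.1°/0.387 = 0.2734, θ = 15.87°; offset = 3.8·tan 15.87° = 1.080 m.
Total horizontal offset = 6.833 m.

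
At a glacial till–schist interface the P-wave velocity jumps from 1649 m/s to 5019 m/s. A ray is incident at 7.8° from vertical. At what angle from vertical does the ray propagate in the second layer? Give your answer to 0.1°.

sin θ₁/V₁ = sin θ₂/V₂ ⇒ sin θ₂ = 5019·sin 7.8°/1649 = 5019·0.1357/1649 = 0.4131.
θ₂ = sin⁻¹(0.4131) = 24.40° (from vertical).

24.4°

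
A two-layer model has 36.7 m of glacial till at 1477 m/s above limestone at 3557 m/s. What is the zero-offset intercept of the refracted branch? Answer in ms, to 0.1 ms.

θ_c = arcsin(V₁/V₂) = arcsin(1477/3557) = 24.53°; cos θ_c = 0.9097.
tᵢ = 2h·cos θ_c / V₁ = 2·36.7·0.9097 / 1477 = 0.04521 s.

45.2 ms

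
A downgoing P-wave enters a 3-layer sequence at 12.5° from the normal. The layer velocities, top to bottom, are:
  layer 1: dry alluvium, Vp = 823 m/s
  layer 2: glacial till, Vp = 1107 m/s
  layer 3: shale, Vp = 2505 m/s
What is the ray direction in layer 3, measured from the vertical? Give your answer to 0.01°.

41.21°

Snell's law across each interface conserves sin θ / V, so sin θ_3 = V_3·sin θ₁/V₁.
sin θ_3 = 2505 × sin 12.5° / 823 = 0.6588.
θ_3 = 41.21° from the vertical.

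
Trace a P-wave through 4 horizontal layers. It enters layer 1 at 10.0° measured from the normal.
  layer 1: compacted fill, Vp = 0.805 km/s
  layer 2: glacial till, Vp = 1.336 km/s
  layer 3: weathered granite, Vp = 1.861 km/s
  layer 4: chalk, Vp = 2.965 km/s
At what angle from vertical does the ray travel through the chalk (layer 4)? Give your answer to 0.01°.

39.76°

Ray parameter p = sin 10.0° / 0.805 = 2.1571e-01 s/km.
sin θ_4 = p·V_4 = 2.1571e-01 × 2.965 = 0.6396.
θ_4 = 39.76° from the vertical.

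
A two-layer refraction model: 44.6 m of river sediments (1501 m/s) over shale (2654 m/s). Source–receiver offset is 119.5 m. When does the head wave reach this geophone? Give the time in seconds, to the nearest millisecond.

θ_c = arcsin(V₁/V₂) = arcsin(1501/2654) = 34.44°, cos θ_c = 0.8247.
Intercept time tᵢ = 2h cos θ_c / V₁ = 2·44.6·0.8247/1501 = 0.04901 s.
t = x/V₂ + tᵢ = 119.5/2654 + 0.04901 = 0.09404 s.

0.094 s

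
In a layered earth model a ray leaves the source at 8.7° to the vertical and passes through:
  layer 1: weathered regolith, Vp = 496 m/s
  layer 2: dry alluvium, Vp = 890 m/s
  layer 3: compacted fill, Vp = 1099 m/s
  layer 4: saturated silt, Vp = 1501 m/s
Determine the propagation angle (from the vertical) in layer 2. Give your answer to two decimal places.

15.75°

Ray parameter p = sin 8.7° / 496 = 3.0496e-04 s/m.
sin θ_2 = p·V_2 = 3.0496e-04 × 890 = 0.2714.
θ_2 = 15.75° from the vertical.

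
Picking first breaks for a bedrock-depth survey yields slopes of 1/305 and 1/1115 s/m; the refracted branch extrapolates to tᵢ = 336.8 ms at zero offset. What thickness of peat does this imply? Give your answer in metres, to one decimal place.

53.4 m

θ_c = arcsin(305/1115) = 15.88°; cos θ_c = 0.9619.
tᵢ = 2h cos θ_c/V₁ ⇒ h = tᵢ·V₁/(2 cos θ_c) = 0.3368·305/(2·0.9619) = 53.40 m.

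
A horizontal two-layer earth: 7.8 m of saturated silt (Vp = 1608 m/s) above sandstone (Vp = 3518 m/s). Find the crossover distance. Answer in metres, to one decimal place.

x_cross = 2h·√((V₂+V₁)/(V₂−V₁)).
(V₂+V₁)/(V₂−V₁) = (3518+1608)/(3518−1608) = 2.6838; √ = 1.6382.
x_cross = 2·7.8·1.6382 = 25.56 m.

25.6 m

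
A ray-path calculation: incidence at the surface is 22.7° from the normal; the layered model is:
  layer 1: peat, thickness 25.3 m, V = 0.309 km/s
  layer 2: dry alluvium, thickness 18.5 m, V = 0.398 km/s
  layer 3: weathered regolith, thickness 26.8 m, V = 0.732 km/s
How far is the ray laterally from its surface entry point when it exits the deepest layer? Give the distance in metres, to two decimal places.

81.63 m

p = sin θ₁/V₁ = sin 22.7°/0.309 = 1.2489e+00 s/km is conserved through the stack.
Layer 1: θ = 22.70°; offset = 25.3·tan 22.70° = 10.5832 m.
Layer 2: sin θ = p·0.398 = 0.4971 → θ = 29.81°; offset = 18.5·tan 29.81° = 10.5974 m.
Layer 3: sin θ = p·0.732 = 0.9142 → θ = 66.09°; offset = 26.8·tan 66.09° = 60.4499 m.
Summing the layer offsets gives 81.6306 m.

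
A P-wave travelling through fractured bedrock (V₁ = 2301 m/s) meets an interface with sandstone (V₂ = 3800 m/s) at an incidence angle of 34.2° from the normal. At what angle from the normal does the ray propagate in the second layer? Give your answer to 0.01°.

sin θ₁/V₁ = sin θ₂/V₂ ⇒ sin θ₂ = 3800·sin 34.2°/2301 = 3800·0.5621/2301 = 0.9283.
θ₂ = arcsin 0.9283 = 68.16° from the normal.

68.16°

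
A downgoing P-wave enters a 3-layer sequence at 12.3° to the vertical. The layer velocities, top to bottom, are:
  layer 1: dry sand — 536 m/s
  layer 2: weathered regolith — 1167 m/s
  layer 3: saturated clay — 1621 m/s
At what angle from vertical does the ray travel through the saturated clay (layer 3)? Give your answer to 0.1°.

Snell's law across each interface conserves sin θ / V, so sin θ_3 = V_3·sin θ₁/V₁.
sin θ_3 = 1621 × sin 12.3° / 536 = 0.6443.
θ_3 = arcsin 0.6443 = 40.11°.

40.1°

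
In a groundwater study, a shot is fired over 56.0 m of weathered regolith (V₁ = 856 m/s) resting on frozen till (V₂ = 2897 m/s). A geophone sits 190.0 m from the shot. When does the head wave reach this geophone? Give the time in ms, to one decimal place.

θ_c = arcsin(V₁/V₂) = arcsin(856/2897) = 17.19°, cos θ_c = 0.9553.
Intercept time tᵢ = 2h cos θ_c / V₁ = 2·56.0·0.9553/856 = 0.12500 s.
t = x/V₂ + tᵢ = 190.0/2897 + 0.12500 = 0.19058 s.

190.6 ms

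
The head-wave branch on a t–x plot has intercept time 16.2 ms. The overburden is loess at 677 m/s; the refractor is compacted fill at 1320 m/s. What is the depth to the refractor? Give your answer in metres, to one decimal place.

θ_c = arcsin(677/1320) = 30.86°; cos θ_c = 0.8585.
tᵢ = 2h cos θ_c/V₁ ⇒ h = tᵢ·V₁/(2 cos θ_c) = 0.0162·677/(2·0.8585) = 6.39 m.

6.4 m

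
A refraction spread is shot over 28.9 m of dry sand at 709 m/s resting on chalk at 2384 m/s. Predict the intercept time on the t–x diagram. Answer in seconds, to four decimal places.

0.0778 s

θ_c = arcsin(V₁/V₂) = arcsin(709/2384) = 17.30°; cos θ_c = 0.9548.
tᵢ = 2h·cos θ_c / V₁ = 2·28.9·0.9548 / 709 = 0.07783 s.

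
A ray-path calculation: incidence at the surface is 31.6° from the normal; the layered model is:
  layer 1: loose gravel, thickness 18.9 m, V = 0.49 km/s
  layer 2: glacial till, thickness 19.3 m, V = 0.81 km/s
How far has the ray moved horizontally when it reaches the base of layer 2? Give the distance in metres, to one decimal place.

45.1 m

Apply Snell's law at each interface; in layer i the horizontal offset is hᵢ·tan θᵢ.
Layer 1: θ = 31.60°; offset = 18.9·tan 31.60° = 11.627 m.
Layer 2: sin θ = 0.81·sin 31.6°/0.49 = 0.8662, θ = 60.02°; offset = 19.3·tan 60.02° = 33.453 m.
Total horizontal offset = 45.080 m.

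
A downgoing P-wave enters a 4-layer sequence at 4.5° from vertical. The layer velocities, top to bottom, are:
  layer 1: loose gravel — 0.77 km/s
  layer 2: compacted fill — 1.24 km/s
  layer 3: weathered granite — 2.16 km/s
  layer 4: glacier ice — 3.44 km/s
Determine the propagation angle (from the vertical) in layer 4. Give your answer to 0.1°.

Ray parameter p = sin 4.5° / 0.77 = 1.0189e-01 s/km.
sin θ_4 = p·V_4 = 1.0189e-01 × 3.44 = 0.3505.
θ_4 = 20.52° from the vertical.

20.5°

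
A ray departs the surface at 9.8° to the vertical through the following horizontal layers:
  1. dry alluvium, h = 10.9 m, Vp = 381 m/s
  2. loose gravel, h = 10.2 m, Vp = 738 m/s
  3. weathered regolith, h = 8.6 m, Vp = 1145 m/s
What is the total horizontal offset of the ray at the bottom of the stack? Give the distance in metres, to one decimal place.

p = sin θ₁/V₁ = sin 9.8°/381 = 4.4674e-04 s/m is conserved through the stack.
Layer 1: θ = 9.80°; offset = 10.9·tan 9.80° = 1.883 m.
Layer 2: sin θ = p·738 = 0.3297 → θ = 19.25°; offset = 10.2·tan 19.25° = 3.562 m.
Layer 3: sin θ = p·1145 = 0.5115 → θ = 30.77°; offset = 8.6·tan 30.77° = 5.120 m.
Summing the layer offsets gives 10.564 m.

10.6 m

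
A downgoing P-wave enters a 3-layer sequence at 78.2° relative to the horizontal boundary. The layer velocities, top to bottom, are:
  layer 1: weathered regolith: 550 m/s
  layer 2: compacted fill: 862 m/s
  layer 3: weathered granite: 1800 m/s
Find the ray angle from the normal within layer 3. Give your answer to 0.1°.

From the normal: θ₁ = 90° − 78.2° = 11.8°.
Ray parameter p = sin 11.8° / 550 = 3.7181e-04 s/m.
sin θ_3 = p·V_3 = 3.7181e-04 × 1800 = 0.6693.
θ_3 = 42.01° from the vertical.

42.0°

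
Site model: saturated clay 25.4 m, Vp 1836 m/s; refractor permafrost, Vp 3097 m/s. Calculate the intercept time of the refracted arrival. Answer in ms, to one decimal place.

tᵢ = 2h·√(V₂²−V₁²)/(V₁V₂).
√(V₂²−V₁²) = √(3097²−1836²) = 2494.1 m/s.
tᵢ = 2·25.4·2494.1/(1836·3097) = 0.02228 s.

22.3 ms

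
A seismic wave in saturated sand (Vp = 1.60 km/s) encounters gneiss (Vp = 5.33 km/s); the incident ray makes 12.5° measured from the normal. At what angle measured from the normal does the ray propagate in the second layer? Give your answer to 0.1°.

46.1°

Snell's law: sin θ₂ = (V₂/V₁)·sin θ₁ = (5.33/1.60)·sin 12.5° = 0.7210.
θ₂ = sin⁻¹(0.7210) = 46.14° (from vertical).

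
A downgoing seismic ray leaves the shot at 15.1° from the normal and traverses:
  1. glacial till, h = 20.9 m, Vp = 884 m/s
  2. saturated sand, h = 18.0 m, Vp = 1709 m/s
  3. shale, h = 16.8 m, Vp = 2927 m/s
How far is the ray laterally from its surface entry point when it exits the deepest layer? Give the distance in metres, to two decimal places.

Apply Snell's law at each interface; in layer i the horizontal offset is hᵢ·tan θᵢ.
Layer 1: θ = 15.10°; offset = 20.9·tan 15.10° = 5.6393 m.
Layer 2: sin θ = 1709·sin 15.1°/884 = 0.5036, θ = 30.24°; offset = 18.0·tan 30.24° = 10.4931 m.
Layer 3: sin θ = 2927·sin 15.1°/884 = 0.8626, θ = 59.60°; offset = 16.8·tan 59.60° = 28.6400 m.
Σ offsets = 44.7723 m.

44.77 m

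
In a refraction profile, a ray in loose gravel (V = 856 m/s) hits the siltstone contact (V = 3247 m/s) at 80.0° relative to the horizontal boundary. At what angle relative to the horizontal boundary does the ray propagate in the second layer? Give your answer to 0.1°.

48.8°

Angle from the normal: 90° − 80.0° = 10.0°.
Snell's law: sin θ₂ = (V₂/V₁)·sin θ₁ = (3247/856)·sin 10.0° = 0.6587.
θ₂ = arcsin 0.6587 = 41.20° from the normal.
From the interface: 90° − 41.20° = 48.80°.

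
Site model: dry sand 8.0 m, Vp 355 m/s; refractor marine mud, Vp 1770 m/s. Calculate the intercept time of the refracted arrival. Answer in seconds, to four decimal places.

tᵢ = 2h·√(V₂²−V₁²)/(V₁V₂).
√(V₂²−V₁²) = √(1770²−355²) = 1734.0 m/s.
tᵢ = 2·8.0·1734.0/(355·1770) = 0.04415 s.

0.0442 s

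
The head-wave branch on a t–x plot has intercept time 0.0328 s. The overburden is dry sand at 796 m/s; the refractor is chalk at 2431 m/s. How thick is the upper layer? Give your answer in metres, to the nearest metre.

14 m

h = tᵢ·V₁·V₂ / (2·√(V₂²−V₁²)).
√(V₂²−V₁²) = √(2431² − 796²) = 2297.0 m/s.
h = 0.0328 s × 796 × 2431 / (2 × 2297.0) = 13.82 m.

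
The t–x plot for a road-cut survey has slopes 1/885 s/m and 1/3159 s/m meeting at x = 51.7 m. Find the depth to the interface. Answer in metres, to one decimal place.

x_cross = 2h·√((V₂+V₁)/(V₂−V₁)) → h = x_cross / (2·√((V₂+V₁)/(V₂−V₁))).
√((V₂+V₁)/(V₂−V₁)) = √((3159+885)/(3159−885)) = 1.3336.
h = 51.7 / (2·1.3336) = 19.38 m.

19.4 m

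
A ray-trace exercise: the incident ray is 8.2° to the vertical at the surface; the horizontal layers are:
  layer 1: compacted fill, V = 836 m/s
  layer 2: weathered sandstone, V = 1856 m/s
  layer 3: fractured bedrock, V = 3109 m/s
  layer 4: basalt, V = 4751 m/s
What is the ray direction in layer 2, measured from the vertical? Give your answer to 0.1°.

18.5°

Ray parameter p = sin 8.2° / 836 = 1.7061e-04 s/m.
sin θ_2 = p·V_2 = 1.7061e-04 × 1856 = 0.3166.
θ_2 = 18.46° from the vertical.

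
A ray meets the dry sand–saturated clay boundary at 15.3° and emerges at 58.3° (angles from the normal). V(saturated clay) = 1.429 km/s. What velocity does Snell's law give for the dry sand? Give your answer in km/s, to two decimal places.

0.44 km/s

sin 15.3° = 0.2639; sin 58.3° = 0.8508.
V₁ = V₂·(sin θ₁/sin θ₂) = 1.429·(0.2639/0.8508) = 0.44 km/s.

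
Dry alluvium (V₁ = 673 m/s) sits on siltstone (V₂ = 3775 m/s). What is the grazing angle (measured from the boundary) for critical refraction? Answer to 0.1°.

79.7°

At critical incidence the refracted ray runs along the interface (θ₂ = 90°), so sin θ_c = V₁/V₂.
θ_c = arcsin(673/3775) = arcsin 0.1783 = 10.27°.
Measured from the interface: 90° − 10.27° = 79.73°.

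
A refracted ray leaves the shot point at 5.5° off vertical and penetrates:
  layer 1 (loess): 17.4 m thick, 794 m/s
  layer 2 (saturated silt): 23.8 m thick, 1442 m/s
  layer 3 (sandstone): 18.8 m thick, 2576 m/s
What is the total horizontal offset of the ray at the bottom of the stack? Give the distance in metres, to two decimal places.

Ray parameter p = sin 5.5° / 794 m/s = 1.2071e-04 s/m.
Layer 1: θ = 5.50°; offset = 17.4·tan 5.50° = 1.6754 m.
Layer 2: sin θ = p·1442 = 0.1741 → θ = 10.02°; offset = 23.8·tan 10.02° = 4.2070 m.
Layer 3: sin θ = p·2576 = 0.3110 → θ = 18.12°; offset = 18.8·tan 18.12° = 6.1509 m.
Σ offsets = 12.0334 m.

12.03 m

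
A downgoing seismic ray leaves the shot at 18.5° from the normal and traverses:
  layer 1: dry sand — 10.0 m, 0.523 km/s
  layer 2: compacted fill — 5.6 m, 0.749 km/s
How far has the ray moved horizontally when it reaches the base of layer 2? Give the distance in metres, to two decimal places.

6.20 m

Ray parameter p = sin 18.5° / 0.523 km/s = 6.0670e-01 s/km.
Layer 1: θ = 18.50°; offset = 10.0·tan 18.50° = 3.3460 m.
Layer 2: sin θ = p·0.749 = 0.4544 → θ = 27.03°; offset = 5.6·tan 27.03° = 2.8567 m.
Σ offsets = 6.2027 m.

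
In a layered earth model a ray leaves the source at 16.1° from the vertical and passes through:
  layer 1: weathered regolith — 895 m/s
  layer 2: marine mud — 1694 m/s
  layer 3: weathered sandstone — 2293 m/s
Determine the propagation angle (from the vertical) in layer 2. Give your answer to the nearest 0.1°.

31.7°

Ray parameter p = sin 16.1° / 895 = 3.0985e-04 s/m.
sin θ_2 = p·V_2 = 3.0985e-04 × 1694 = 0.5249.
θ_2 = 31.66° from the vertical.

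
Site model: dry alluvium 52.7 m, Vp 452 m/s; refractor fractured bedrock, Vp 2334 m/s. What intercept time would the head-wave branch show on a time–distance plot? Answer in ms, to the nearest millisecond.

229 ms

θ_c = arcsin(V₁/V₂) = arcsin(452/2334) = 11.17°; cos θ_c = 0.9811.
tᵢ = 2h·cos θ_c / V₁ = 2·52.7·0.9811 / 452 = 0.22877 s.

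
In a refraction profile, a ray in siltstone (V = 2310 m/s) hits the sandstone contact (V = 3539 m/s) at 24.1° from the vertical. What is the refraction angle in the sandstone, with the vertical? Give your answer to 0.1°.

38.7°

Snell's law: sin θ₂ = (V₂/V₁)·sin θ₁ = (3539/2310)·sin 24.1° = 0.6256.
θ₂ = sin⁻¹(0.6256) = 38.72° (from vertical).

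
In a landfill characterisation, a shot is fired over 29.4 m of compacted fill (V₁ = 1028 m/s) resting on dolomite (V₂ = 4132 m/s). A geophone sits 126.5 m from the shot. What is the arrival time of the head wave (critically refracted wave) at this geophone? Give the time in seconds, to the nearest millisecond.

t = x/V₂ + 2h·√(V₂²−V₁²)/(V₁V₂).
√(V₂²−V₁²) = √(4132²−1028²) = 4002.1 m/s; delay term = 2·29.4·4002.1/(1028·4132) = 0.05540 s.
t = 126.5/4132 + 0.05540 = 0.08601 s.

0.086 s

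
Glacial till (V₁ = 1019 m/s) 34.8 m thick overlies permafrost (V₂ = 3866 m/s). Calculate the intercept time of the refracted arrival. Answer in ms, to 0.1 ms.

65.9 ms

θ_c = arcsin(V₁/V₂) = arcsin(1019/3866) = 15.28°; cos θ_c = 0.9646.
tᵢ = 2h·cos θ_c / V₁ = 2·34.8·0.9646 / 1019 = 0.06589 s.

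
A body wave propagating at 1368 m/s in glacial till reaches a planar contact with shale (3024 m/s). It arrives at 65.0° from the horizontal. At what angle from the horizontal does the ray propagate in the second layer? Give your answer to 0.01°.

20.90°

Angle from the normal: 90° − 65.0° = 25.0°.
Snell's law: sin θ₂ = (V₂/V₁)·sin θ₁ = (3024/1368)·sin 25.0° = 0.9342.
θ₂ = sin⁻¹(0.9342) = 69.10° (from vertical).
From the interface: 90° − 69.10° = 20.90°.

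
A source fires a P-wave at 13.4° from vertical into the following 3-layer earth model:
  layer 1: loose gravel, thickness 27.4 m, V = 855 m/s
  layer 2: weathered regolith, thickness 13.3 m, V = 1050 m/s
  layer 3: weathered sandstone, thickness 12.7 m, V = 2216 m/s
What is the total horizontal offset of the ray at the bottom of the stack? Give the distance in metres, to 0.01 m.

20.02 m

Apply Snell's law at each interface; in layer i the horizontal offset is hᵢ·tan θᵢ.
Layer 1: θ = 13.40°; offset = 27.4·tan 13.40° = 6.5276 m.
Layer 2: sin θ = 1050·sin 13.4°/855 = 0.2846, θ = 16.54°; offset = 13.3·tan 16.54° = 3.9485 m.
Layer 3: sin θ = 2216·sin 13.4°/855 = 0.6006, θ = 36.92°; offset = 12.7·tan 36.92° = 9.5411 m.
Σ offsets = 20.0172 m.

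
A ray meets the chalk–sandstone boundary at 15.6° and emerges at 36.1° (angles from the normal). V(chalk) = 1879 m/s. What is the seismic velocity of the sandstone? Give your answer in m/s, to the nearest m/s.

4117 m/s

Snell's law: sin 15.6°/V₁ = sin 36.1°/V₂.
V₂ = V₁·sin 36.1°/sin 15.6° = 1879 × 2.1910 = 4116.84 m/s.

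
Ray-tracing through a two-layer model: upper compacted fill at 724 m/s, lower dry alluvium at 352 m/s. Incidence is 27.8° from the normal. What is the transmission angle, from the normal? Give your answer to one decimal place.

Snell's law: sin θ₂ = (V₂/V₁)·sin θ₁ = (352/724)·sin 27.8° = 0.2268.
θ₂ = arcsin 0.2268 = 13.11° from the normal.

13.1°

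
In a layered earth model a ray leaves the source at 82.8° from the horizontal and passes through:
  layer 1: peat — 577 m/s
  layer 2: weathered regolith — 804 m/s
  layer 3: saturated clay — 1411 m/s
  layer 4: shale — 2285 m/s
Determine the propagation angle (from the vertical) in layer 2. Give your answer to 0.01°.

From the normal: θ₁ = 90° − 82.8° = 7.2°.
Ray parameter p = sin 7.2° / 577 = 2.1722e-04 s/m.
sin θ_2 = p·V_2 = 2.1722e-04 × 804 = 0.1746.
θ_2 = arcsin 0.1746 = 10.06°.

10.06°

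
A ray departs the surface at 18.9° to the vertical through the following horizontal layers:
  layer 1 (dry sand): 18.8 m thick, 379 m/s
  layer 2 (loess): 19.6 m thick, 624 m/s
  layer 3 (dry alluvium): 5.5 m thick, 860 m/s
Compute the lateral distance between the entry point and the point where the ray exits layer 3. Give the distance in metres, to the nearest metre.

Apply Snell's law at each interface; in layer i the horizontal offset is hᵢ·tan θᵢ.
Layer 1: θ = 18.90°; offset = 18.8·tan 18.90° = 6.437 m.
Layer 2: sin θ = 624·sin 18.9°/379 = 0.5333, θ = 32.23°; offset = 19.6·tan 32.23° = 12.357 m.
Layer 3: sin θ = 860·sin 18.9°/379 = 0.7350, θ = 47.31°; offset = 5.5·tan 47.31° = 5.962 m.
Summing the layer offsets gives 24.755 m.

25 m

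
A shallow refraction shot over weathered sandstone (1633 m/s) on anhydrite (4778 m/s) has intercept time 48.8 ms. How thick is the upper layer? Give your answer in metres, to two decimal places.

42.40 m

θ_c = arcsin(1633/4778) = 19.99°; cos θ_c = 0.9398.
tᵢ = 2h cos θ_c/V₁ ⇒ h = tᵢ·V₁/(2 cos θ_c) = 0.0488·1633/(2·0.9398) = 42.40 m.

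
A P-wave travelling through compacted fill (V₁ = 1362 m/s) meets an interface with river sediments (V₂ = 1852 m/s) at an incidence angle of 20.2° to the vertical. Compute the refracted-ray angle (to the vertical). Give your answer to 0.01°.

sin θ₁/V₁ = sin θ₂/V₂ ⇒ sin θ₂ = 1852·sin 20.2°/1362 = 1852·0.3453/1362 = 0.4695.
θ₂ = sin⁻¹(0.4695) = 28.00° (from vertical).

28.00°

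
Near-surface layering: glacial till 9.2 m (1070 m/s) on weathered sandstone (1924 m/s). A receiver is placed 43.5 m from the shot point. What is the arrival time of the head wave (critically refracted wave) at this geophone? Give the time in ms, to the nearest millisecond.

θ_c = arcsin(V₁/V₂) = arcsin(1070/1924) = 33.79°, cos θ_c = 0.8311.
Intercept time tᵢ = 2h cos θ_c / V₁ = 2·9.2·0.8311/1070 = 0.01429 s.
t = x/V₂ + tᵢ = 43.5/1924 + 0.01429 = 0.03690 s.

37 ms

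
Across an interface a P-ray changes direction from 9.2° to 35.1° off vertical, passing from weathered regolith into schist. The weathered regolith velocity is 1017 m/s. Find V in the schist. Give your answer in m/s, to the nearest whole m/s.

sin 9.2° = 0.1599; sin 35.1° = 0.5750.
V₂ = V₁·(sin θ₂/sin θ₁) = 1017·(0.5750/0.1599) = 3657.59 m/s.

3658 m/s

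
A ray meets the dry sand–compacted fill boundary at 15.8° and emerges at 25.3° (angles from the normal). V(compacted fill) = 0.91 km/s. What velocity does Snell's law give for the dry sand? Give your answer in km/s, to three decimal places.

sin 15.8° = 0.2723; sin 25.3° = 0.4274.
V₁ = V₂·(sin θ₁/sin θ₂) = 0.91·(0.2723/0.4274) = 0.580 km/s.

0.580 km/s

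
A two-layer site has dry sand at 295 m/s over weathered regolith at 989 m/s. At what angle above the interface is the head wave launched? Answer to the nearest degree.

At critical incidence the refracted ray runs along the interface (θ₂ = 90°), so sin θ_c = V₁/V₂.
θ_c = arcsin(295/989) = arcsin 0.2983 = 17.35°.
Measured from the interface: 90° − 17.35° = 72.65°.

73°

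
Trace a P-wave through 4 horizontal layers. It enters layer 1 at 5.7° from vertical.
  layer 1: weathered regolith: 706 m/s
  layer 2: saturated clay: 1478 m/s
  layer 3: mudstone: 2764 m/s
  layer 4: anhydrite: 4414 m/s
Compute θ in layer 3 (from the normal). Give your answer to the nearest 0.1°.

22.9°

Snell's law across each interface conserves sin θ / V, so sin θ_3 = V_3·sin θ₁/V₁.
sin θ_3 = 2764 × sin 5.7° / 706 = 0.3888.
θ_3 = arcsin 0.3888 = 22.88°.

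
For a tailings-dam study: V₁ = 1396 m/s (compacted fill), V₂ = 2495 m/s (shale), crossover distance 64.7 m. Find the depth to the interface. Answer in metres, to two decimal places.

17.19 m

x_cross = 2h·√((V₂+V₁)/(V₂−V₁)) → h = x_cross / (2·√((V₂+V₁)/(V₂−V₁))).
√((V₂+V₁)/(V₂−V₁)) = √((2495+1396)/(2495−1396)) = 1.8816.
h = 64.7 / (2·1.8816) = 17.19 m.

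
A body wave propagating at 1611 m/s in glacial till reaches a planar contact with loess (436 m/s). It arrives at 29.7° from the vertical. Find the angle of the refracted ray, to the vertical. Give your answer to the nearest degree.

Snell's law: sin θ₂ = (V₂/V₁)·sin θ₁ = (436/1611)·sin 29.7° = 0.1341.
θ₂ = arcsin 0.1341 = 7.71° from the normal.

8°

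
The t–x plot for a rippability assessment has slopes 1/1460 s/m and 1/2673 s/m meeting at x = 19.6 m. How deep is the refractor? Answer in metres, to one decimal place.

5.3 m

x_cross = 2h·√((V₂+V₁)/(V₂−V₁)) → h = x_cross / (2·√((V₂+V₁)/(V₂−V₁))).
√((V₂+V₁)/(V₂−V₁)) = √((2673+1460)/(2673−1460)) = 1.8459.
h = 19.6 / (2·1.8459) = 5.31 m.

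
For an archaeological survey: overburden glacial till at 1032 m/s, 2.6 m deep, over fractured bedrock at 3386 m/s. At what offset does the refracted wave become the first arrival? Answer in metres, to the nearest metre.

7 m

x_cross = 2h·√((V₂+V₁)/(V₂−V₁)).
(V₂+V₁)/(V₂−V₁) = (3386+1032)/(3386−1032) = 1.8768; √ = 1.3700.
x_cross = 2·2.6·1.3700 = 7.12 m.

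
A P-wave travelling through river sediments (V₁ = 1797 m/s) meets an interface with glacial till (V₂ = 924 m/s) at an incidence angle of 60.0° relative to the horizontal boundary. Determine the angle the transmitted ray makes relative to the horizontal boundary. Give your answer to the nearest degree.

75°

Convert to the normal: θ₁ = 90° − 60.0° = 30.0°.
Snell's law: sin θ₂ = (V₂/V₁)·sin θ₁ = (924/1797)·sin 30.0° = 0.2571.
θ₂ = sin⁻¹(0.2571) = 14.90° (from vertical).
From the interface: 90° − 14.90° = 75.10°.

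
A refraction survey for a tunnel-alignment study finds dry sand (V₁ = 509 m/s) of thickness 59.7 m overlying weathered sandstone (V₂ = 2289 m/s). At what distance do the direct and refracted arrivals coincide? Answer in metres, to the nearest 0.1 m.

149.7 m

θ_c = arcsin(509/2289) = 12.85°, so cos θ_c = 0.9750 and tᵢ = 2h cos θ_c/V₁ = 0.2287 s.
At crossover x/V₁ = x/V₂ + tᵢ ⇒ x = tᵢ/(1/V₁ − 1/V₂) = 0.22870/(1.9646e-03 − 4.3687e-04) = 149.70 m.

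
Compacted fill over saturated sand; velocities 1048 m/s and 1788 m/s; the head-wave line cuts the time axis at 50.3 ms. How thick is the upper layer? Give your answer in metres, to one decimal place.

32.5 m

θ_c = arcsin(1048/1788) = 35.88°; cos θ_c = 0.8102.
tᵢ = 2h cos θ_c/V₁ ⇒ h = tᵢ·V₁/(2 cos θ_c) = 0.0503·1048/(2·0.8102) = 32.53 m.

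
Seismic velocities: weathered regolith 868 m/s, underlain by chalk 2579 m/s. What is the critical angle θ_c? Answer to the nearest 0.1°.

19.7°

At critical incidence the refracted ray runs along the interface (θ₂ = 90°), so sin θ_c = V₁/V₂.
θ_c = arcsin(868/2579) = arcsin 0.3366 = 19.67°.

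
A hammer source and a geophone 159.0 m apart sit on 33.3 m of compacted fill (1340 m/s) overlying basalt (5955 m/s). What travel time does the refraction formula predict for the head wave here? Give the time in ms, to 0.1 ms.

75.1 ms

θ_c = arcsin(V₁/V₂) = arcsin(1340/5955) = 13.00°, cos θ_c = 0.9744.
Intercept time tᵢ = 2h cos θ_c / V₁ = 2·33.3·0.9744/1340 = 0.04843 s.
t = x/V₂ + tᵢ = 159.0/5955 + 0.04843 = 0.07513 s.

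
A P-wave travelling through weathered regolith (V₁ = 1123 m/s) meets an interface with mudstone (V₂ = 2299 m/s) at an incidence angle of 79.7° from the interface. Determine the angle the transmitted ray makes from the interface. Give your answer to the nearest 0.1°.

68.5°

Angle from the normal: 90° − 79.7° = 10.3°.
Snell's law: sin θ₂ = (V₂/V₁)·sin θ₁ = (2299/1123)·sin 10.3° = 0.3660.
θ₂ = arcsin 0.3660 = 21.47° from the normal.
From the interface: 90° − 21.47° = 68.53°.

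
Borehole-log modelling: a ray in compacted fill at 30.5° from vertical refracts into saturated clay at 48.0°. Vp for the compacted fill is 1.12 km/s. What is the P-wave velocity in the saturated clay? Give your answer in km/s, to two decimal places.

Snell's law: sin 30.5°/V₁ = sin 48.0°/V₂.
V₂ = V₁·sin 48.0°/sin 30.5° = 1.12 × 1.4642 = 1.64 km/s.

1.64 km/s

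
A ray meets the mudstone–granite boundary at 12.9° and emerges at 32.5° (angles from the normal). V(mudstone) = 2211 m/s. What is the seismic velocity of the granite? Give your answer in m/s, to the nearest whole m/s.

Snell's law: sin 12.9°/V₁ = sin 32.5°/V₂.
V₂ = V₁·sin 32.5°/sin 12.9° = 2211 × 2.4067 = 5321.25 m/s.

5321 m/s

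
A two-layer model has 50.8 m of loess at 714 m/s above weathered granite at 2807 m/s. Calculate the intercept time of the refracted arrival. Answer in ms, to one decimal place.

θ_c = arcsin(V₁/V₂) = arcsin(714/2807) = 14.74°; cos θ_c = 0.9671.
tᵢ = 2h·cos θ_c / V₁ = 2·50.8·0.9671 / 714 = 0.13762 s.

137.6 ms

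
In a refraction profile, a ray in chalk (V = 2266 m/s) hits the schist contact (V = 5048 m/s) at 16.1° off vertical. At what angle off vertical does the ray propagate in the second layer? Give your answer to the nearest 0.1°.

38.2°

Snell's law: sin θ₂ = (V₂/V₁)·sin θ₁ = (5048/2266)·sin 16.1° = 0.6178.
θ₂ = arcsin 0.6178 = 38.15° from the normal.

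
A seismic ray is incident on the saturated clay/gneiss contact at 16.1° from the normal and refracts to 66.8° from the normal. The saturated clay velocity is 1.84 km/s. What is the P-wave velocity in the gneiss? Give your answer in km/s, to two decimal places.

6.10 km/s

sin 16.1° = 0.2773; sin 66.8° = 0.9191.
V₂ = V₁·(sin θ₂/sin θ₁) = 1.84·(0.9191/0.2773) = 6.10 km/s.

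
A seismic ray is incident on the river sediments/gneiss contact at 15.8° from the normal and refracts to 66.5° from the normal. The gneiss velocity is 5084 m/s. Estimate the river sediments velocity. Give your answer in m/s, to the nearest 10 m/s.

1510 m/s

Snell's law: sin 15.8°/V₁ = sin 66.5°/V₂.
V₁ = V₂·sin 15.8°/sin 66.5° = 5084 × 0.2969 = 1509.47 m/s.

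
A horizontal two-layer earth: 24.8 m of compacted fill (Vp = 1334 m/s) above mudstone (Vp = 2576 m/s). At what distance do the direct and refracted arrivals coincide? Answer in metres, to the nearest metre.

88 m

θ_c = arcsin(1334/2576) = 31.19°, so cos θ_c = 0.8555 and tᵢ = 2h cos θ_c/V₁ = 0.0318 s.
At crossover x/V₁ = x/V₂ + tᵢ ⇒ x = tᵢ/(1/V₁ − 1/V₂) = 0.03181/(7.4963e-04 − 3.8820e-04) = 88.01 m.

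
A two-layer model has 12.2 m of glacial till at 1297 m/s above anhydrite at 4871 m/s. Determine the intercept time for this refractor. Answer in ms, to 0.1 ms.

18.1 ms

θ_c = arcsin(V₁/V₂) = arcsin(1297/4871) = 15.44°; cos θ_c = 0.9639.
tᵢ = 2h·cos θ_c / V₁ = 2·12.2·0.9639 / 1297 = 0.01813 s.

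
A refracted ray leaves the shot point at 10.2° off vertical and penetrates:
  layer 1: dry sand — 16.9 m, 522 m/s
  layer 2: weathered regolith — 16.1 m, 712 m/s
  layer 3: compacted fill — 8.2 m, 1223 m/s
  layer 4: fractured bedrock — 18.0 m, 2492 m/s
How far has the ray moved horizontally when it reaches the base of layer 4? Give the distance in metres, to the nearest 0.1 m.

39.3 m

Ray parameter p = sin 10.2° / 522 m/s = 3.3924e-04 s/m.
Layer 1: θ = 10.20°; offset = 16.9·tan 10.20° = 3.041 m.
Layer 2: sin θ = p·712 = 0.2415 → θ = 13.98°; offset = 16.1·tan 13.98° = 4.007 m.
Layer 3: sin θ = p·1223 = 0.4149 → θ = 24.51°; offset = 8.2·tan 24.51° = 3.739 m.
Layer 4: sin θ = p·2492 = 0.8454 → θ = 57.71°; offset = 18.0·tan 57.71° = 28.489 m.
Total horizontal offset = 39.276 m.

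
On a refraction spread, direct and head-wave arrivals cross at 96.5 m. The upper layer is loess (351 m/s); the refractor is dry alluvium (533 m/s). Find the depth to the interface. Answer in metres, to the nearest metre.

x_cross = 2h·√((V₂+V₁)/(V₂−V₁)) → h = x_cross / (2·√((V₂+V₁)/(V₂−V₁))).
√((V₂+V₁)/(V₂−V₁)) = √((533+351)/(533−351)) = 2.2039.
h = 96.5 / (2·2.2039) = 21.89 m.

22 m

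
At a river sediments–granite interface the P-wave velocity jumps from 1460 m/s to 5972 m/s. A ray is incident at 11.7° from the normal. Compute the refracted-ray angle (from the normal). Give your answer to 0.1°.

56.0°

sin θ₁/V₁ = sin θ₂/V₂ ⇒ sin θ₂ = 5972·sin 11.7°/1460 = 5972·0.2028/1460 = 0.8295.
θ₂ = sin⁻¹(0.8295) = 56.05° (from vertical).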